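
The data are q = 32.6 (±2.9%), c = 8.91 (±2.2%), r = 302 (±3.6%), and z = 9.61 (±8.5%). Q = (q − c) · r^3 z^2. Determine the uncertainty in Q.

1.24e+10

Let u = q − c = 23.7. δu = √(δq² + δc²) = √(0.894 + 0.0384) = 0.966, so δu/u = 0.0408.
Q is then a monomial in u, r, z:
δQ/Q = √((δu/u)² + (3·δr/r)² + (2·δz/z)²) = √(0.00166 + 0.0117 + 0.0289) = 0.205
Q = 6.03e+10, so δQ = 0.205 × 6.03e+10 = 1.24e+10.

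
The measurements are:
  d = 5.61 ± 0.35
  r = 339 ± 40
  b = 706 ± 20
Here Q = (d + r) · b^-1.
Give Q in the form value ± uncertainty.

0.488 ± 0.0583

Let u = d + r = 345. δu = √(δd² + δr²) = √(0.122 + 1600) = 40.0, so δu/u = 0.116.
Q is then a monomial in u, b:
δQ/Q = √((δu/u)² + (-1·δb/b)²) = √(0.0135 + 0.000803) = 0.119
Q = 0.488, so δQ = 0.119 × 0.488 = 0.0583.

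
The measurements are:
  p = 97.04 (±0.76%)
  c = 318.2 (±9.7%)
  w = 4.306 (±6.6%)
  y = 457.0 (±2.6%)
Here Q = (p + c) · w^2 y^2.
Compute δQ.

Let u = p + c = 415.2. δu = √(δp² + δc²) = √(0.544 + 953) = 30.9, so δu/u = 0.0744.
Q is then a monomial in u, w, y:
δQ/Q = √((δu/u)² + (2·δw/w)² + (2·δy/y)²) = √(0.00553 + 0.0174 + 0.00270) = 0.160
Q = 1.608e+09, so δQ = 0.160 × 1.608e+09 = 2.58e+08.

2.58e+08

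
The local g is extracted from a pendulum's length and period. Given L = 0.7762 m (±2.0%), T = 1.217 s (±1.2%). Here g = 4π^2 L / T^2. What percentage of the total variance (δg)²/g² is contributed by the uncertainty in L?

41.0%

(δg/g)² = (1·δL/L)² + (-2·δT/T)²
  L term: (1×0.0200)² = 0.000400
  T term: (-2×0.0120)² = 0.000576
Total = 0.000976. Share from L = 0.000400/0.000976 = 0.410.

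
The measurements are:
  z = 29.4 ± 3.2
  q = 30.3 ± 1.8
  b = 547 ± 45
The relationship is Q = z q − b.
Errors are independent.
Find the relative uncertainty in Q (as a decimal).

Let p = z·q = 891. δp/p = √((1·δz/z)² + (1·δq/q)²) = √(0.0118 + 0.00353) = 0.124, so δp = 110.
Q = p − b: δQ = √(δp² + δb²) = √(12200 + 2020) = 119
Q = 344, so δQ/Q = 119/344 = 0.347.

0.347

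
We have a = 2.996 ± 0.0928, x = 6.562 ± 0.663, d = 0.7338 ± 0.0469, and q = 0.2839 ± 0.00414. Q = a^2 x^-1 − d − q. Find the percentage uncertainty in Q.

48.2%

Let p = a^2·x^-1 = 1.368. δp/p = √((2·δa/a)² + (-1·δx/x)²) = √(0.00384 + 0.0102) = 0.119, so δp = 0.162.
Q = p − d − q: δQ = √(δp² + δd² + δq²) = √(0.0263 + 0.00220 + 1.71e-05) = 0.169
Q = 0.3502, so δQ/Q = 0.169/0.3502 = 0.482.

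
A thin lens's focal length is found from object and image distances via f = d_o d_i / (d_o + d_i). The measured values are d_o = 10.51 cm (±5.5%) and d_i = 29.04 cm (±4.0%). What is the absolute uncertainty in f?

0.322 cm

∂f/∂d_o = (d_i/(d_o+d_i))² = 0.539;  ∂f/∂d_i = (d_o/(d_o+d_i))² = 0.0706
δf = √((∂f/∂d_o · δd_o)² + (∂f/∂d_i · δd_i)²) = √(0.0971 + 0.00673) = 0.322 cm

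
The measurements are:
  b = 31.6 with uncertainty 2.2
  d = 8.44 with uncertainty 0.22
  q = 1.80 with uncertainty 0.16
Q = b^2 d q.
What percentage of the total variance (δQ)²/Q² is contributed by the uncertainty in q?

28.3%

(δQ/Q)² = (2·δb/b)² + (1·δd/d)² + (1·δq/q)²
  b term: (2×0.0696)² = 0.0194
  d term: (1×0.0261)² = 0.000679
  q term: (1×0.0889)² = 0.00790
Total = 0.0280. Share from q = 0.00790/0.0280 = 0.283.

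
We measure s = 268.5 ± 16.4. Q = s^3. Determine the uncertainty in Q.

Q is a product of powers, so relative uncertainties combine in quadrature:
  (3·δs/s)² = (3×0.0611)² = 0.0336
δQ/Q = √(0.0336) = 0.183
Q = 1.936e+07, so δQ = 0.183 × 1.936e+07 = 3.55e+06.

3.55e+06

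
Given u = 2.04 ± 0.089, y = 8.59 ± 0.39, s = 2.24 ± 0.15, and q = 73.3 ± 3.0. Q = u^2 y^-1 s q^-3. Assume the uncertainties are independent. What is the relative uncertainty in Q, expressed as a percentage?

17.1%

Q is a product of powers, so relative uncertainties combine in quadrature:
  (2·δu/u)² = (2×0.0436)² = 0.00761;  (-1·δy/y)² = (-1×0.0454)² = 0.00206;  (1·δs/s)² = (1×0.0670)² = 0.00448;  (-3·δq/q)² = (-3×0.0409)² = 0.0151
δQ/Q = √(0.0292) = 0.171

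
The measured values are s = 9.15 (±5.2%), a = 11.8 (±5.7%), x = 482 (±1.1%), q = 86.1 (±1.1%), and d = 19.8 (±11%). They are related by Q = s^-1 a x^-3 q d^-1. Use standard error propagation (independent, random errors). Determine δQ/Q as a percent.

For a monomial Q ∝ s^-1, a, x^-3, q, d^-1, fractional errors add in quadrature:
  (-1·δs/s)² = (-1×0.0520)² = 0.00270;  (1·δa/a)² = (1×0.0570)² = 0.00325;  (-3·δx/x)² = (-3×0.0110)² = 0.00109;  (1·δq/q)² = (1×0.0110)² = 0.000121;  (-1·δd/d)² = (-1×0.110)² = 0.0121
δQ/Q = √(0.0193) = 0.139

13.9%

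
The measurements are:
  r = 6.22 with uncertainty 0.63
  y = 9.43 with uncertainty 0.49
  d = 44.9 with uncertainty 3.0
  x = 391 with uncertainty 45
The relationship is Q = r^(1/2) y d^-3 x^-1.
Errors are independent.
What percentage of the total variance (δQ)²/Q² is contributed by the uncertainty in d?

68.5%

(δQ/Q)² = (½·δr/r)² + (1·δy/y)² + (-3·δd/d)² + (-1·δx/x)²
  r term: (0.5×0.101)² = 0.00256
  y term: (1×0.0520)² = 0.00270
  d term: (-3×0.0668)² = 0.0402
  x term: (-1×0.115)² = 0.0132
Total = 0.0587. Share from d = 0.0402/0.0587 = 0.685.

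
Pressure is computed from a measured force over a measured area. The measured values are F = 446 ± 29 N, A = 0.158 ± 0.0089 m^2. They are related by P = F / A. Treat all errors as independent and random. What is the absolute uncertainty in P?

Relative error in a monomial: (δP/P)² = Σ (nᵢ · δxᵢ/xᵢ)².
  (1·δF/F)² = (1×0.0650)² = 0.00423;  (-1·δA/A)² = (-1×0.0563)² = 0.00317
δP/P = √(0.00740) = 0.0860
P = 2820 Pa, so δP = 0.0860 × 2820 = 243 Pa.

243 Pa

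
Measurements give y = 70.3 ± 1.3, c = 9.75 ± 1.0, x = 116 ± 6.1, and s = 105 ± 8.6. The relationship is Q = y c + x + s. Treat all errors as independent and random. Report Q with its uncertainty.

906 ± 72.2

Let p = y·c = 685. δp/p = √((1·δy/y)² + (1·δc/c)²) = √(0.000342 + 0.0105) = 0.104, so δp = 71.4.
Q = p + x + s: δQ = √(δp² + δx² + δs²) = √(5100 + 37.2 + 74.0) = 72.2
Q = 906.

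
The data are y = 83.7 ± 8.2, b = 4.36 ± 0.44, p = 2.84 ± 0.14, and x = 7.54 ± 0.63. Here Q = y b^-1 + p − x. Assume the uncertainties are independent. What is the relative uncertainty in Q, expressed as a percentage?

Let w = y·b^-1 = 19.2. δw/w = √((1·δy/y)² + (-1·δb/b)²) = √(0.00960 + 0.0102) = 0.141, so δw = 2.70.
Q = w + p − x: δQ = √(δw² + δp² + δx²) = √(7.29 + 0.0196 + 0.397) = 2.78
Q = 14.5, so δQ/Q = 2.78/14.5 = 0.191.

19.1%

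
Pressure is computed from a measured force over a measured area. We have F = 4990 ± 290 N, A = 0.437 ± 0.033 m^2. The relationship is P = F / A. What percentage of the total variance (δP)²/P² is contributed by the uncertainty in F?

37.2%

(δP/P)² = (1·δF/F)² + (-1·δA/A)²
  F term: (1×0.0581)² = 0.00338
  A term: (-1×0.0755)² = 0.00570
Total = 0.00908. Share from F = 0.00338/0.00908 = 0.372.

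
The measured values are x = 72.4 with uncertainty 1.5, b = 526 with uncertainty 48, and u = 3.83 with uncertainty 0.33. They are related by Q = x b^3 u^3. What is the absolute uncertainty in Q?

For a monomial Q ∝ x, b^3, u^3, fractional errors add in quadrature:
  (1·δx/x)² = (1×0.0207)² = 0.000429;  (3·δb/b)² = (3×0.0913)² = 0.0749;  (3·δu/u)² = (3×0.0862)² = 0.0668
δQ/Q = √(0.142) = 0.377
Q = 5.92e+11, so δQ = 0.377 × 5.92e+11 = 2.23e+11.

2.23e+11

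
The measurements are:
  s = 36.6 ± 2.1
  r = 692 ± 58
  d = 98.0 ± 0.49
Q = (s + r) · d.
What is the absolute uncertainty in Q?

5700

Let u = s + r = 729. δu = √(δs² + δr²) = √(4.41 + 3360) = 58.0, so δu/u = 0.0797.
Q is then a monomial in u, d:
δQ/Q = √((δu/u)² + (1·δd/d)²) = √(0.00635 + 2.5e-05) = 0.0798
Q = 71400, so δQ = 0.0798 × 71400 = 5700.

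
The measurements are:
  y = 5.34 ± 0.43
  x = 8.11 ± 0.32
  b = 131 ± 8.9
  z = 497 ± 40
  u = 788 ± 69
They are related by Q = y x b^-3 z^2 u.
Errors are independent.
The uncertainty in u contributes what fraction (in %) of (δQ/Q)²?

(δQ/Q)² = (1·δy/y)² + (1·δx/x)² + (-3·δb/b)² + (2·δz/z)² + (1·δu/u)²
  y term: (1×0.0805)² = 0.00648
  x term: (1×0.0395)² = 0.00156
  b term: (-3×0.0679)² = 0.0415
  z term: (2×0.0805)² = 0.0259
  u term: (1×0.0876)² = 0.00767
Total = 0.0832. Share from u = 0.00767/0.0832 = 0.0922.

9.22%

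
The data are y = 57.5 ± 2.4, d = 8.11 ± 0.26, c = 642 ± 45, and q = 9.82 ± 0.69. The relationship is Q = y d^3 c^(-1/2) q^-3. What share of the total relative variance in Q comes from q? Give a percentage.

(δQ/Q)² = (1·δy/y)² + (3·δd/d)² + (−½·δc/c)² + (-3·δq/q)²
  y term: (1×0.0417)² = 0.00174
  d term: (3×0.0321)² = 0.00925
  c term: (-0.5×0.0701)² = 0.00123
  q term: (-3×0.0703)² = 0.0444
Total = 0.0567. Share from q = 0.0444/0.0567 = 0.784.

78.4%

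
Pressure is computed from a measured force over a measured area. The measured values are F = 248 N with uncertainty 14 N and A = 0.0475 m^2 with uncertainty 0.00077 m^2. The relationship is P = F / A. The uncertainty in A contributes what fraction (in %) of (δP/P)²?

(δP/P)² = (1·δF/F)² + (-1·δA/A)²
  F term: (1×0.0565)² = 0.00319
  A term: (-1×0.0162)² = 0.000263
Total = 0.00345. Share from A = 0.000263/0.00345 = 0.0762.

7.62%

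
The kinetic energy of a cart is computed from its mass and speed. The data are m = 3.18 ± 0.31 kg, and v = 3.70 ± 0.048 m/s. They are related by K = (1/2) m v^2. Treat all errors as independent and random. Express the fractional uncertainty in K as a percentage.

10.1%

Each factor contributes (exponent × relative error)² to (δK/K)²:
  (1·δm/m)² = (1×0.0975)² = 0.00950;  (2·δv/v)² = (2×0.0130)² = 0.000673
δK/K = √(0.0102) = 0.101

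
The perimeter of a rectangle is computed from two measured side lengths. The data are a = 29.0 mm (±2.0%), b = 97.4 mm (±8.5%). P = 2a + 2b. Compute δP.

16.6 mm

P is a linear combination, so absolute uncertainties add in quadrature:
  (2·δa)² = 1.35;  (2·δb)² = 274
δP = √(276) = 16.6 mm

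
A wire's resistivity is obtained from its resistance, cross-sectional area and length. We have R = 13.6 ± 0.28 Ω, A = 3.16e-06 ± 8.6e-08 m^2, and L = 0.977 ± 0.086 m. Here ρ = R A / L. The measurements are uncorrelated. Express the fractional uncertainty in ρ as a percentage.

9.44%

Relative error in a monomial: (δρ/ρ)² = Σ (nᵢ · δxᵢ/xᵢ)².
  (1·δR/R)² = (1×0.0206)² = 0.000424;  (1·δA/A)² = (1×0.0272)² = 0.000741;  (-1·δL/L)² = (-1×0.0880)² = 0.00775
δρ/ρ = √(0.00891) = 0.0944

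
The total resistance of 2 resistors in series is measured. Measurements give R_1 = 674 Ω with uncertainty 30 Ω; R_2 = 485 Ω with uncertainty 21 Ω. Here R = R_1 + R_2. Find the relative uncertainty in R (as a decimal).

R is a linear combination, so absolute uncertainties add in quadrature:
  (δR_1)² = 900;  (δR_2)² = 441
δR = √(1340) = 36.6 Ω
R = 1160 Ω, so δR/R = 36.6/1160 = 0.0316.

0.0316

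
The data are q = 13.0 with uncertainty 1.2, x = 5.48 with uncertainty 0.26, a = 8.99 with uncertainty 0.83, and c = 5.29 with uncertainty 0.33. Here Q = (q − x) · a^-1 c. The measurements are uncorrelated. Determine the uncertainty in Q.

Let u = q − x = 7.52. δu = √(δq² + δx²) = √(1.44 + 0.0676) = 1.23, so δu/u = 0.163.
Q is then a monomial in u, a, c:
δQ/Q = √((δu/u)² + (-1·δa/a)² + (1·δc/c)²) = √(0.0267 + 0.00852 + 0.00389) = 0.198
Q = 4.43, so δQ = 0.198 × 4.43 = 0.875.

0.875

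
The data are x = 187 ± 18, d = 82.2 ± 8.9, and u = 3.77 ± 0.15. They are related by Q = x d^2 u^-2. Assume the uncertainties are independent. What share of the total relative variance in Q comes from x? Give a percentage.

(δQ/Q)² = (1·δx/x)² + (2·δd/d)² + (-2·δu/u)²
  x term: (1×0.0963)² = 0.00927
  d term: (2×0.108)² = 0.0469
  u term: (-2×0.0398)² = 0.00633
Total = 0.0625. Share from x = 0.00927/0.0625 = 0.148.

14.8%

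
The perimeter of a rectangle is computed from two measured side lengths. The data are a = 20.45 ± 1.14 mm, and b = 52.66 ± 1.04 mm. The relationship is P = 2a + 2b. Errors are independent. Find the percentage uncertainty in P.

For a sum/difference, combine absolute errors in quadrature:
  (2·δa)² = 5.20;  (2·δb)² = 4.33
δP = √(9.52) = 3.09 mm
P = 146.2 mm, so δP/P = 3.09/146.2 = 0.0211.

2.11%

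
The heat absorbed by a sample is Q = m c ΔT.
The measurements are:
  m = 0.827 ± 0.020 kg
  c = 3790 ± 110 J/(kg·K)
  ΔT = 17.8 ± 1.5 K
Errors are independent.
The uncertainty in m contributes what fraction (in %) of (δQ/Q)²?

(δQ/Q)² = (1·δm/m)² + (1·δc/c)² + (1·δΔT/ΔT)²
  m term: (1×0.0242)² = 0.000585
  c term: (1×0.0290)² = 0.000842
  ΔT term: (1×0.0843)² = 0.00710
Total = 0.00853. Share from m = 0.000585/0.00853 = 0.0686.

6.86%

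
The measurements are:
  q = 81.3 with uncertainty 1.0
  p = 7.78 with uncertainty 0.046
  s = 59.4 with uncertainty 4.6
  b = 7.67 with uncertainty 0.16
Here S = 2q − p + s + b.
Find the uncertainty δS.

Absolute uncertainties add in quadrature for a linear combination:
  (2·δq)² = 4.00;  (δp)² = 0.00212;  (δs)² = 21.2;  (δb)² = 0.0256
δS = √(25.2) = 5.02

5.02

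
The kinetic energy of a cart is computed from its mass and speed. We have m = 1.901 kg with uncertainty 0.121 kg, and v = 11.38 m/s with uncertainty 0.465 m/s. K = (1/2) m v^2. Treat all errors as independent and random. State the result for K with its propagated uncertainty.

123.1 ± 12.8 J

Products/powers → add relative errors in quadrature, weighted by exponent:
  (1·δm/m)² = (1×0.0637)² = 0.00405;  (2·δv/v)² = (2×0.0409)² = 0.00668
δK/K = √(0.0107) = 0.104
K = 123.1 J, so δK = 0.104 × 123.1 = 12.8 J.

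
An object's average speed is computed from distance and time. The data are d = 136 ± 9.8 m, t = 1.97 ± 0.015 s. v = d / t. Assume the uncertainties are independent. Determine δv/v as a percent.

7.25%

v is a product of powers, so relative uncertainties combine in quadrature:
  (1·δd/d)² = (1×0.0721)² = 0.00519;  (-1·δt/t)² = (-1×0.00761)² = 5.8e-05
δv/v = √(0.00525) = 0.0725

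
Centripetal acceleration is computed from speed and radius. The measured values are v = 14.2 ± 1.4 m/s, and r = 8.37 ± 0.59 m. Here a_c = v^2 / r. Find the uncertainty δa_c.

Products/powers → add relative errors in quadrature, weighted by exponent:
  (2·δv/v)² = (2×0.0986)² = 0.0389;  (-1·δr/r)² = (-1×0.0705)² = 0.00497
δa_c/a_c = √(0.0438) = 0.209
a_c = 24.1 m/s^2, so δa_c = 0.209 × 24.1 = 5.04 m/s^2.

5.04 m/s^2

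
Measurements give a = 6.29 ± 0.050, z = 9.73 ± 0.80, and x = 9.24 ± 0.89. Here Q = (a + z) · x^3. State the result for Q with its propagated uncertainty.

Let u = a + z = 16.0. δu = √(δa² + δz²) = √(0.00250 + 0.640) = 0.802, so δu/u = 0.0500.
Q is then a monomial in u, x:
δQ/Q = √((δu/u)² + (3·δx/x)²) = √(0.00250 + 0.0835) = 0.293
Q = 12600, so δQ = 0.293 × 12600 = 3710.

12600 ± 3710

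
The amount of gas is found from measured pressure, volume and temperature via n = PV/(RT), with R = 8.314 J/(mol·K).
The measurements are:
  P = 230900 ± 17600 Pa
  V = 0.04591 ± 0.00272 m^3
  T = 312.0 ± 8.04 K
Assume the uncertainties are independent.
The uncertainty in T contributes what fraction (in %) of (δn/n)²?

(δn/n)² = (1·δP/P)² + (1·δV/V)² + (-1·δT/T)²
  P term: (1×0.0762)² = 0.00581
  V term: (1×0.0592)² = 0.00351
  T term: (-1×0.0258)² = 0.000664
Total = 0.00998. Share from T = 0.000664/0.00998 = 0.0665.

6.65%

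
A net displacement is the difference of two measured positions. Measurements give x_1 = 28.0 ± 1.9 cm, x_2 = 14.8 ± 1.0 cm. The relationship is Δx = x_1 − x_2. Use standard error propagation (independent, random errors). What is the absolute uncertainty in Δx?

2.15 cm

Sums and differences: (δΔx)² = Σ (cᵢ δxᵢ)².
  (δx_1)² = 3.61;  (δx_2)² = 1.00
δΔx = √(4.61) = 2.15 cm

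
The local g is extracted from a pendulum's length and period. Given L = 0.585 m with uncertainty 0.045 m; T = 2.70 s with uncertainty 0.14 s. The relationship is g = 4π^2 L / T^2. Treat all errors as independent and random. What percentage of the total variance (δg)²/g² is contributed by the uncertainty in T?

64.5%

(δg/g)² = (1·δL/L)² + (-2·δT/T)²
  L term: (1×0.0769)² = 0.00592
  T term: (-2×0.0519)² = 0.0108
Total = 0.0167. Share from T = 0.0108/0.0167 = 0.645.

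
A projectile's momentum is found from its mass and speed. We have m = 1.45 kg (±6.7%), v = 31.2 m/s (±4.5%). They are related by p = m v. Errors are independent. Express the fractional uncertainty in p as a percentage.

8.07%

Products/powers → add relative errors in quadrature, weighted by exponent:
  (1·δm/m)² = (1×0.0670)² = 0.00449;  (1·δv/v)² = (1×0.0450)² = 0.00202
δp/p = √(0.00651) = 0.0807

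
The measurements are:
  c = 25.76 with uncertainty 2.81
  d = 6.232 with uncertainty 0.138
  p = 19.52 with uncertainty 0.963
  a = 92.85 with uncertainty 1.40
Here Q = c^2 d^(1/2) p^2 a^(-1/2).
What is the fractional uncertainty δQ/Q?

Products/powers → add relative errors in quadrature, weighted by exponent:
  (2·δc/c)² = (2×0.109)² = 0.0476;  (½·δd/d)² = (0.5×0.0221)² = 0.000123;  (2·δp/p)² = (2×0.0493)² = 0.00974;  (−½·δa/a)² = (-0.5×0.0151)² = 5.68e-05
δQ/Q = √(0.0575) = 0.240

0.240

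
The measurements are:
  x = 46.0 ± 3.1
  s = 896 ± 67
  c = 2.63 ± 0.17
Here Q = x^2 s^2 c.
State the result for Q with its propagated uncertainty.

(4.47 ± 0.945) × 10^9

For a monomial Q ∝ x^2, s^2, c, fractional errors add in quadrature:
  (2·δx/x)² = (2×0.0674)² = 0.0182;  (2·δs/s)² = (2×0.0748)² = 0.0224;  (1·δc/c)² = (1×0.0646)² = 0.00418
δQ/Q = √(0.0447) = 0.211
Q = 4.47e+09, so δQ = 0.211 × 4.47e+09 = 9.45e+08.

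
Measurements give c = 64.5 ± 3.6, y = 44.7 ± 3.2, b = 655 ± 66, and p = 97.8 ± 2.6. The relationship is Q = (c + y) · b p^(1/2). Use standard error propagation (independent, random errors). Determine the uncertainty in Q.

78400

Let u = c + y = 109. δu = √(δc² + δy²) = √(13.0 + 10.2) = 4.82, so δu/u = 0.0441.
Q is then a monomial in u, b, p:
δQ/Q = √((δu/u)² + (1·δb/b)² + (½·δp/p)²) = √(0.00195 + 0.0102 + 0.000177) = 0.111
Q = 7.07e+05, so δQ = 0.111 × 7.07e+05 = 78400.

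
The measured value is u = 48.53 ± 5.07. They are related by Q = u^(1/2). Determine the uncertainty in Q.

Q ∝ u^(1/2), so δQ/Q = |½| · δu/u = 0.5 × 0.104 = 0.0522.
Q = 6.966, so δQ = 0.0522 × 6.966 = 0.364.

0.364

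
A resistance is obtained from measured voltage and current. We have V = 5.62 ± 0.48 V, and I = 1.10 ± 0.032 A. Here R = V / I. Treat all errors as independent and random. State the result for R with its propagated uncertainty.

Products/powers → add relative errors in quadrature, weighted by exponent:
  (1·δV/V)² = (1×0.0854)² = 0.00729;  (-1·δI/I)² = (-1×0.0291)² = 0.000846
δR/R = √(0.00814) = 0.0902
R = 5.11 Ω, so δR = 0.0902 × 5.11 = 0.461 Ω.

5.11 ± 0.461 Ω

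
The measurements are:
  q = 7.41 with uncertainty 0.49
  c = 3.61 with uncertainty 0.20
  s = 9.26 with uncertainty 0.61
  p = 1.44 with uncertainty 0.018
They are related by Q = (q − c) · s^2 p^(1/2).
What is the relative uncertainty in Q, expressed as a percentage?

Let u = q − c = 3.80. δu = √(δq² + δc²) = √(0.240 + 0.0400) = 0.529, so δu/u = 0.139.
Q is then a monomial in u, s, p:
δQ/Q = √((δu/u)² + (2·δs/s)² + (½·δp/p)²) = √(0.0194 + 0.0174 + 3.91e-05) = 0.192

19.2%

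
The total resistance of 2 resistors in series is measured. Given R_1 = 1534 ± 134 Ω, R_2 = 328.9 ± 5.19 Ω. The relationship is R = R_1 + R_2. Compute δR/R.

0.0720

For a sum/difference, combine absolute errors in quadrature:
  (δR_1)² = 18000;  (δR_2)² = 26.9
δR = √(18000) = 134 Ω
R = 1863 Ω, so δR/R = 134/1863 = 0.0720.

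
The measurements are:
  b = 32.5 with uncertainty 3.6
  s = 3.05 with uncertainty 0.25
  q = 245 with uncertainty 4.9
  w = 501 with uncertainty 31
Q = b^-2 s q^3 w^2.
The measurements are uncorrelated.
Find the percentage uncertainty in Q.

27.3%

Q is a product of powers, so relative uncertainties combine in quadrature:
  (-2·δb/b)² = (-2×0.111)² = 0.0491;  (1·δs/s)² = (1×0.0820)² = 0.00672;  (3·δq/q)² = (3×0.0200)² = 0.00360;  (2·δw/w)² = (2×0.0619)² = 0.0153
δQ/Q = √(0.0747) = 0.273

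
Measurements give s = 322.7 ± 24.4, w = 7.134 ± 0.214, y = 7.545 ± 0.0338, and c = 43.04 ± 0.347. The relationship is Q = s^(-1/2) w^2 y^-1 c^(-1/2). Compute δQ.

0.00407

Since Q is a product/quotient, work with relative uncertainties:
  (−½·δs/s)² = (-0.5×0.0756)² = 0.00143;  (2·δw/w)² = (2×0.0300)² = 0.00360;  (-1·δy/y)² = (-1×0.00448)² = 2.01e-05;  (−½·δc/c)² = (-0.5×0.00806)² = 1.63e-05
δQ/Q = √(0.00506) = 0.0712
Q = 0.05724, so δQ = 0.0712 × 0.05724 = 0.00407.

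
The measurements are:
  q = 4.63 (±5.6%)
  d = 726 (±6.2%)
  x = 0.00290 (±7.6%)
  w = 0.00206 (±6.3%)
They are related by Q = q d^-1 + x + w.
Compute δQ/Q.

0.0521

Let p = q·d^-1 = 0.00638. δp/p = √((1·δq/q)² + (-1·δd/d)²) = √(0.00314 + 0.00384) = 0.0835, so δp = 0.000533.
Q = p + x + w: δQ = √(δp² + δx² + δw²) = √(2.84e-07 + 4.86e-08 + 1.68e-08) = 0.000591
Q = 0.0113, so δQ/Q = 0.000591/0.0113 = 0.0521.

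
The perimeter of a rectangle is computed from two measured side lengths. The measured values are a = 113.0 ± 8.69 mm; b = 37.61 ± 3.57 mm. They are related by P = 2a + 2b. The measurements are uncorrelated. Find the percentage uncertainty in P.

Each term contributes (cᵢ δxᵢ)² to (δP)²:
  (2·δa)² = 302;  (2·δb)² = 51.0
δP = √(353) = 18.8 mm
P = 301.2 mm, so δP/P = 18.8/301.2 = 0.0624.

6.24%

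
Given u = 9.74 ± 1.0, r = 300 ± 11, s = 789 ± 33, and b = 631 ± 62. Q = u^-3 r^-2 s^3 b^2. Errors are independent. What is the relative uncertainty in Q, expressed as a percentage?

For a monomial Q ∝ u^-3, r^-2, s^3, b^2, fractional errors add in quadrature:
  (-3·δu/u)² = (-3×0.103)² = 0.0949;  (-2·δr/r)² = (-2×0.0367)² = 0.00538;  (3·δs/s)² = (3×0.0418)² = 0.0157;  (2·δb/b)² = (2×0.0983)² = 0.0386
δQ/Q = √(0.155) = 0.393

39.3%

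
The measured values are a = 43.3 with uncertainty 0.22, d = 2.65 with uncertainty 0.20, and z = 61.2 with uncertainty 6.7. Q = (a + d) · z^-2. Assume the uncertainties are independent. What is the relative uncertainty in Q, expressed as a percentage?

Let u = a + d = 45.9. δu = √(δa² + δd²) = √(0.0484 + 0.0400) = 0.297, so δu/u = 0.00647.
Q is then a monomial in u, z:
δQ/Q = √((δu/u)² + (-2·δz/z)²) = √(4.19e-05 + 0.0479) = 0.219

21.9%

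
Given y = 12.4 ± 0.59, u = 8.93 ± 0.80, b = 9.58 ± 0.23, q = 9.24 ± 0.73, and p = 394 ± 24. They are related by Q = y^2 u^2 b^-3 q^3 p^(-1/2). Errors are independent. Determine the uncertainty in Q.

178

Since Q is a product/quotient, work with relative uncertainties:
  (2·δy/y)² = (2×0.0476)² = 0.00906;  (2·δu/u)² = (2×0.0896)² = 0.0321;  (-3·δb/b)² = (-3×0.0240)² = 0.00519;  (3·δq/q)² = (3×0.0790)² = 0.0562;  (−½·δp/p)² = (-0.5×0.0609)² = 0.000928
δQ/Q = √(0.103) = 0.322
Q = 554, so δQ = 0.322 × 554 = 178.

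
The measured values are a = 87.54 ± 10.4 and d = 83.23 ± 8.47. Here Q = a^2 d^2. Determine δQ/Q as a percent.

Products/powers → add relative errors in quadrature, weighted by exponent:
  (2·δa/a)² = (2×0.119)² = 0.0565;  (2·δd/d)² = (2×0.102)² = 0.0414
δQ/Q = √(0.0979) = 0.313

31.3%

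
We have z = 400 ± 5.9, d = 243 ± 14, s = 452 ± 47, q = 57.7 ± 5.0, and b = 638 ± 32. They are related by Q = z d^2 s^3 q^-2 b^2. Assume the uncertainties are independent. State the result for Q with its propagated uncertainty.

Since Q is a product/quotient, work with relative uncertainties:
  (1·δz/z)² = (1×0.0148)² = 0.000218;  (2·δd/d)² = (2×0.0576)² = 0.0133;  (3·δs/s)² = (3×0.104)² = 0.0973;  (-2·δq/q)² = (-2×0.0867)² = 0.0300;  (2·δb/b)² = (2×0.0502)² = 0.0101
δQ/Q = √(0.151) = 0.388
Q = 2.67e+17, so δQ = 0.388 × 2.67e+17 = 1.04e+17.

(2.67 ± 1.04) × 10^17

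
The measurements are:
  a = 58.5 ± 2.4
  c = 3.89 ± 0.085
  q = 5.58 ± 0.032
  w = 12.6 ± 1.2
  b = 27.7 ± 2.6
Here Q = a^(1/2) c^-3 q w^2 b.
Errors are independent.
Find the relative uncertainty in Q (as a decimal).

For a monomial Q ∝ a^(1/2), c^-3, q, w^2, b, fractional errors add in quadrature:
  (½·δa/a)² = (0.5×0.0410)² = 0.000421;  (-3·δc/c)² = (-3×0.0219)² = 0.00430;  (1·δq/q)² = (1×0.00573)² = 3.29e-05;  (2·δw/w)² = (2×0.0952)² = 0.0363;  (1·δb/b)² = (1×0.0939)² = 0.00881
δQ/Q = √(0.0498) = 0.223

0.223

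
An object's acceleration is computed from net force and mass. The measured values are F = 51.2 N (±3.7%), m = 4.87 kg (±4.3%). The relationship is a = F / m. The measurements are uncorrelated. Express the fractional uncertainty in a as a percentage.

Relative error in a monomial: (δa/a)² = Σ (nᵢ · δxᵢ/xᵢ)².
  (1·δF/F)² = (1×0.0370)² = 0.00137;  (-1·δm/m)² = (-1×0.0430)² = 0.00185
δa/a = √(0.00322) = 0.0567

5.67%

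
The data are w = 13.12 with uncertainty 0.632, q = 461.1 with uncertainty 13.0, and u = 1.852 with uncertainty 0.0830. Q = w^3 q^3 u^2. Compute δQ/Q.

0.190

Relative error in a monomial: (δQ/Q)² = Σ (nᵢ · δxᵢ/xᵢ)².
  (3·δw/w)² = (3×0.0482)² = 0.0209;  (3·δq/q)² = (3×0.0282)² = 0.00715;  (2·δu/u)² = (2×0.0448)² = 0.00803
δQ/Q = √(0.0361) = 0.190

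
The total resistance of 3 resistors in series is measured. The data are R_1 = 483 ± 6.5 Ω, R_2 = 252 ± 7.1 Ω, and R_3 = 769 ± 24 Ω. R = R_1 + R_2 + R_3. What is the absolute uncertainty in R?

25.9 Ω

For a sum/difference, combine absolute errors in quadrature:
  (δR_1)² = 42.2;  (δR_2)² = 50.4;  (δR_3)² = 576
δR = √(669) = 25.9 Ω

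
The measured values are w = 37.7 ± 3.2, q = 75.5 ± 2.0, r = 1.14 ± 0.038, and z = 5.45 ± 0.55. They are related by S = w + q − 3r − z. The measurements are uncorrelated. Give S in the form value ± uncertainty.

104 ± 3.82

For a sum/difference, combine absolute errors in quadrature:
  (δw)² = 10.2;  (δq)² = 4.00;  (3·δr)² = 0.0130;  (δz)² = 0.303
δS = √(14.6) = 3.82
S = 104.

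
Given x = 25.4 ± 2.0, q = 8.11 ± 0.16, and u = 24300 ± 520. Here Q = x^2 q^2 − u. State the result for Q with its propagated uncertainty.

Let p = x^2·q^2 = 42400. δp/p = √((2·δx/x)² + (2·δq/q)²) = √(0.0248 + 0.00156) = 0.162, so δp = 6890.
Q = p − u: δQ = √(δp² + δu²) = √(4.75e+07 + 2.7e+05) = 6910
Q = 18100.

18100 ± 6910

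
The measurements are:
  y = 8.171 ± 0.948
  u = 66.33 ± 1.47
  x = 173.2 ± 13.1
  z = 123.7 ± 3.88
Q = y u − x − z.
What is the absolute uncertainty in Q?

Let p = y·u = 542.0. δp/p = √((1·δy/y)² + (1·δu/u)²) = √(0.0135 + 0.000491) = 0.118, so δp = 64.0.
Q = p − x − z: δQ = √(δp² + δx² + δz²) = √(4100 + 172 + 15.1) = 65.5

65.5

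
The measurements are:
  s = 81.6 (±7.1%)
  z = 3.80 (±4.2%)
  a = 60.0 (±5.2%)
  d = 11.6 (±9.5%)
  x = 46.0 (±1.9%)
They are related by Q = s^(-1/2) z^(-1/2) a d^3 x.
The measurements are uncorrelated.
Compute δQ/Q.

For a monomial Q ∝ s^(-1/2), z^(-1/2), a, d^3, x, fractional errors add in quadrature:
  (−½·δs/s)² = (-0.5×0.0710)² = 0.00126;  (−½·δz/z)² = (-0.5×0.0420)² = 0.000441;  (1·δa/a)² = (1×0.0520)² = 0.00270;  (3·δd/d)² = (3×0.0950)² = 0.0812;  (1·δx/x)² = (1×0.0190)² = 0.000361
δQ/Q = √(0.0860) = 0.293

0.293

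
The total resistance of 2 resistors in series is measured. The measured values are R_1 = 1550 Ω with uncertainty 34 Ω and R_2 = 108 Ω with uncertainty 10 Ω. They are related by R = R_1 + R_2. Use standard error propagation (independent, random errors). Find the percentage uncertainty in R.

Sums and differences: (δR)² = Σ (cᵢ δxᵢ)².
  (δR_1)² = 1160;  (δR_2)² = 100
δR = √(1260) = 35.4 Ω
R = 1660 Ω, so δR/R = 35.4/1660 = 0.0214.

2.14%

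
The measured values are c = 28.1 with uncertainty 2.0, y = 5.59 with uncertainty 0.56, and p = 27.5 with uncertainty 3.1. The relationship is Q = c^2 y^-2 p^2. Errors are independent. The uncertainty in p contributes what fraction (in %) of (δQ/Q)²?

45.7%

(δQ/Q)² = (2·δc/c)² + (-2·δy/y)² + (2·δp/p)²
  c term: (2×0.0712)² = 0.0203
  y term: (-2×0.100)² = 0.0401
  p term: (2×0.113)² = 0.0508
Total = 0.111. Share from p = 0.0508/0.111 = 0.457.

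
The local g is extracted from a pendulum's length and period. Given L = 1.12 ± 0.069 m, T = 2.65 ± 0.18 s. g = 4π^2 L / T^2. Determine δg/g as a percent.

14.9%

Relative error in a monomial: (δg/g)² = Σ (nᵢ · δxᵢ/xᵢ)².
  (1·δL/L)² = (1×0.0616)² = 0.00380;  (-2·δT/T)² = (-2×0.0679)² = 0.0185
δg/g = √(0.0223) = 0.149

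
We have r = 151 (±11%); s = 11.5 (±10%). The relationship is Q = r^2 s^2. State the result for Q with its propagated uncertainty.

Q is a product of powers, so relative uncertainties combine in quadrature:
  (2·δr/r)² = (2×0.110)² = 0.0484;  (2·δs/s)² = (2×0.100)² = 0.0400
δQ/Q = √(0.0884) = 0.297
Q = 3.02e+06, so δQ = 0.297 × 3.02e+06 = 8.97e+05.

(3.02 ± 0.897) × 10^6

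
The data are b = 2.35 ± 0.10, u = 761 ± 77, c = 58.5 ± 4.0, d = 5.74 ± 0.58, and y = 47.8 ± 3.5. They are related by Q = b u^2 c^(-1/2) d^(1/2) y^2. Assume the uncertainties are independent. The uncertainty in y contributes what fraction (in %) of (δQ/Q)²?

(δQ/Q)² = (1·δb/b)² + (2·δu/u)² + (−½·δc/c)² + (½·δd/d)² + (2·δy/y)²
  b term: (1×0.0426)² = 0.00181
  u term: (2×0.101)² = 0.0410
  c term: (-0.5×0.0684)² = 0.00117
  d term: (0.5×0.101)² = 0.00255
  y term: (2×0.0732)² = 0.0214
Total = 0.0679. Share from y = 0.0214/0.0679 = 0.316.

31.6%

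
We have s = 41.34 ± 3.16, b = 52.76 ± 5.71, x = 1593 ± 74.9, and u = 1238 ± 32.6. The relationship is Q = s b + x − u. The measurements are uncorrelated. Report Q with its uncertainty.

Let p = s·b = 2181. δp/p = √((1·δs/s)² + (1·δb/b)²) = √(0.00584 + 0.0117) = 0.132, so δp = 289.
Q = p + x − u: δQ = √(δp² + δx² + δu²) = √(83500 + 5610 + 1060) = 300
Q = 2536.

2536 ± 300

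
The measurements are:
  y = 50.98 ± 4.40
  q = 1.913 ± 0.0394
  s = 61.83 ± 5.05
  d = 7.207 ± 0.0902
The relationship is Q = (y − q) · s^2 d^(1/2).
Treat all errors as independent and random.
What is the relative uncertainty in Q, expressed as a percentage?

Let u = y − q = 49.07. δu = √(δy² + δq²) = √(19.4 + 0.00155) = 4.40, so δu/u = 0.0897.
Q is then a monomial in u, s, d:
δQ/Q = √((δu/u)² + (2·δs/s)² + (½·δd/d)²) = √(0.00804 + 0.0267 + 3.92e-05) = 0.186

18.6%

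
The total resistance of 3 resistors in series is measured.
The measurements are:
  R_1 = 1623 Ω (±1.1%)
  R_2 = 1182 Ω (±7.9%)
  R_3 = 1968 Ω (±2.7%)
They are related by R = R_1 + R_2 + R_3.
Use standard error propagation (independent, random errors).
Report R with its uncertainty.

R is a linear combination, so absolute uncertainties add in quadrature:
  (δR_1)² = 319;  (δR_2)² = 8720;  (δR_3)² = 2820
δR = √(11900) = 109 Ω
R = 4773 Ω.

4773 ± 109 Ω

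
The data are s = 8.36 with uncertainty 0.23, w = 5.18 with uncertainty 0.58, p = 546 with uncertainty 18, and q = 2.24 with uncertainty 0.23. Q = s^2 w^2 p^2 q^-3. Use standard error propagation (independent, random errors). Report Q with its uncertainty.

Q is a product of powers, so relative uncertainties combine in quadrature:
  (2·δs/s)² = (2×0.0275)² = 0.00303;  (2·δw/w)² = (2×0.112)² = 0.0501;  (2·δp/p)² = (2×0.0330)² = 0.00435;  (-3·δq/q)² = (-3×0.103)² = 0.0949
δQ/Q = √(0.152) = 0.390
Q = 4.97e+07, so δQ = 0.390 × 4.97e+07 = 1.94e+07.

(4.97 ± 1.94) × 10^7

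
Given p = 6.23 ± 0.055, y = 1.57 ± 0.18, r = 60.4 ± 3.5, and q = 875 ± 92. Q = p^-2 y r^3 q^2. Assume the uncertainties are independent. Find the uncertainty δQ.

2.02e+09

Each factor contributes (exponent × relative error)² to (δQ/Q)²:
  (-2·δp/p)² = (-2×0.00883)² = 0.000312;  (1·δy/y)² = (1×0.115)² = 0.0131;  (3·δr/r)² = (3×0.0579)² = 0.0302;  (2·δq/q)² = (2×0.105)² = 0.0442
δQ/Q = √(0.0879) = 0.296
Q = 6.82e+09, so δQ = 0.296 × 6.82e+09 = 2.02e+09.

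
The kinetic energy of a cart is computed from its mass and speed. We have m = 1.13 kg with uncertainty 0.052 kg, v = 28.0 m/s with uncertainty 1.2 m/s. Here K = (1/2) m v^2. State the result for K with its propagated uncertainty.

443 ± 43.1 J

For a monomial K ∝ m, v^2, fractional errors add in quadrature:
  (1·δm/m)² = (1×0.0460)² = 0.00212;  (2·δv/v)² = (2×0.0429)² = 0.00735
δK/K = √(0.00946) = 0.0973
K = 443 J, so δK = 0.0973 × 443 = 43.1 J.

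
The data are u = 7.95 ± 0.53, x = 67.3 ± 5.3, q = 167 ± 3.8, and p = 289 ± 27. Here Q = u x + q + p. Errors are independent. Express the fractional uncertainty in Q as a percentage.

6.21%

Let w = u·x = 535. δw/w = √((1·δu/u)² + (1·δx/x)²) = √(0.00444 + 0.00620) = 0.103, so δw = 55.2.
Q = w + q + p: δQ = √(δw² + δq² + δp²) = √(3050 + 14.4 + 729) = 61.6
Q = 991, so δQ/Q = 61.6/991 = 0.0621.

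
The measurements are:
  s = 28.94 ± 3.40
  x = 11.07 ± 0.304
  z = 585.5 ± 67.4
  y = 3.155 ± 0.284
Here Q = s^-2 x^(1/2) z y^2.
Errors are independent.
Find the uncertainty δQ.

Relative error in a monomial: (δQ/Q)² = Σ (nᵢ · δxᵢ/xᵢ)².
  (-2·δs/s)² = (-2×0.117)² = 0.0552;  (½·δx/x)² = (0.5×0.0275)² = 0.000189;  (1·δz/z)² = (1×0.115)² = 0.0133;  (2·δy/y)² = (2×0.0900)² = 0.0324
δQ/Q = √(0.101) = 0.318
Q = 23.15, so δQ = 0.318 × 23.15 = 7.36.

7.36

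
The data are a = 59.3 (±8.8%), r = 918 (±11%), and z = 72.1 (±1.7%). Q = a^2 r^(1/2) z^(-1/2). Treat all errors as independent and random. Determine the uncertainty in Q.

2320

Each factor contributes (exponent × relative error)² to (δQ/Q)²:
  (2·δa/a)² = (2×0.0880)² = 0.0310;  (½·δr/r)² = (0.5×0.110)² = 0.00302;  (−½·δz/z)² = (-0.5×0.0170)² = 7.23e-05
δQ/Q = √(0.0341) = 0.185
Q = 12500, so δQ = 0.185 × 12500 = 2320.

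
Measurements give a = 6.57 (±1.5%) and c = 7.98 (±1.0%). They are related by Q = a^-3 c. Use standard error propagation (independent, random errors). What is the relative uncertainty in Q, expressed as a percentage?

4.61%

Q is a product of powers, so relative uncertainties combine in quadrature:
  (-3·δa/a)² = (-3×0.0150)² = 0.00202;  (1·δc/c)² = (1×0.0100)² = 0.000100
δQ/Q = √(0.00212) = 0.0461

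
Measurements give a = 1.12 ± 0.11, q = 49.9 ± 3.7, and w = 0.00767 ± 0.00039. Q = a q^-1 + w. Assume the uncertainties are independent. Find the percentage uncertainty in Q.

9.26%

Let p = a·q^-1 = 0.0224. δp/p = √((1·δa/a)² + (-1·δq/q)²) = √(0.00965 + 0.00550) = 0.123, so δp = 0.00276.
Q = p + w: δQ = √(δp² + δw²) = √(7.63e-06 + 1.52e-07) = 0.00279
Q = 0.0301, so δQ/Q = 0.00279/0.0301 = 0.0926.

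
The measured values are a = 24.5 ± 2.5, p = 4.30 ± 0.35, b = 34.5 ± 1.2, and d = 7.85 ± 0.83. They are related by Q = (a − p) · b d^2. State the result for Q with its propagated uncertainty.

Let u = a − p = 20.2. δu = √(δa² + δp²) = √(6.25 + 0.122) = 2.52, so δu/u = 0.125.
Q is then a monomial in u, b, d:
δQ/Q = √((δu/u)² + (1·δb/b)² + (2·δd/d)²) = √(0.0156 + 0.00121 + 0.0447) = 0.248
Q = 42900, so δQ = 0.248 × 42900 = 10700.

42900 ± 10700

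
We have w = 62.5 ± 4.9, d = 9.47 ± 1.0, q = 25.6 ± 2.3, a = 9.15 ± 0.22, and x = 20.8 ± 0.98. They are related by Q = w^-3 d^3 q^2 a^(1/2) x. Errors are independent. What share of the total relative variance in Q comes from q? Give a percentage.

(δQ/Q)² = (-3·δw/w)² + (3·δd/d)² + (2·δq/q)² + (½·δa/a)² + (1·δx/x)²
  w term: (-3×0.0784)² = 0.0553
  d term: (3×0.106)² = 0.100
  q term: (2×0.0898)² = 0.0323
  a term: (0.5×0.0240)² = 0.000145
  x term: (1×0.0471)² = 0.00222
Total = 0.190. Share from q = 0.0323/0.190 = 0.170.

17.0%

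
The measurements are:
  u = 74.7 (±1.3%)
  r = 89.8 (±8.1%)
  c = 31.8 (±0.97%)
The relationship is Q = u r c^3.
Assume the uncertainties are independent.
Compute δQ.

Q is a product of powers, so relative uncertainties combine in quadrature:
  (1·δu/u)² = (1×0.0130)² = 0.000169;  (1·δr/r)² = (1×0.0810)² = 0.00656;  (3·δc/c)² = (3×0.00970)² = 0.000847
δQ/Q = √(0.00758) = 0.0870
Q = 2.16e+08, so δQ = 0.0870 × 2.16e+08 = 1.88e+07.

1.88e+07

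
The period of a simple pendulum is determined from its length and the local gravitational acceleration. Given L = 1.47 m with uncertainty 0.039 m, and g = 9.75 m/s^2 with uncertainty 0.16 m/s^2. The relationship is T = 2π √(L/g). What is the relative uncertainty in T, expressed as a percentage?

Each factor contributes (exponent × relative error)² to (δT/T)²:
  (½·δL/L)² = (0.5×0.0265)² = 0.000176;  (−½·δg/g)² = (-0.5×0.0164)² = 6.73e-05
δT/T = √(0.000243) = 0.0156

1.56%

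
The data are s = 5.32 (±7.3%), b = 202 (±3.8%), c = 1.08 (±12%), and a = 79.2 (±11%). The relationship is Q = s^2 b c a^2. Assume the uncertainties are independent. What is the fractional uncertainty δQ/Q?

0.293

Q is a product of powers, so relative uncertainties combine in quadrature:
  (2·δs/s)² = (2×0.0730)² = 0.0213;  (1·δb/b)² = (1×0.0380)² = 0.00144;  (1·δc/c)² = (1×0.120)² = 0.0144;  (2·δa/a)² = (2×0.110)² = 0.0484
δQ/Q = √(0.0856) = 0.293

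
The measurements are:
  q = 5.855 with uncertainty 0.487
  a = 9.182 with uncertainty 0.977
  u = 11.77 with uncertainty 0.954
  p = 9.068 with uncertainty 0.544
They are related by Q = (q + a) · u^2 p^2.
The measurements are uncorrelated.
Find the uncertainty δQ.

Let w = q + a = 15.04. δw = √(δq² + δa²) = √(0.237 + 0.955) = 1.09, so δw/w = 0.0726.
Q is then a monomial in w, u, p:
δQ/Q = √((δw/w)² + (2·δu/u)² + (2·δp/p)²) = √(0.00527 + 0.0263 + 0.0144) = 0.214
Q = 171300, so δQ = 0.214 × 171300 = 36700.

36700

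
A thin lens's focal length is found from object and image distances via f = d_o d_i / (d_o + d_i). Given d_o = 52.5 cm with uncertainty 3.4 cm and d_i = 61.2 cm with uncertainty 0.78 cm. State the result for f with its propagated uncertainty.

28.3 ± 0.999 cm

∂f/∂d_o = (d_i/(d_o+d_i))² = 0.290;  ∂f/∂d_i = (d_o/(d_o+d_i))² = 0.213
δf = √((∂f/∂d_o · δd_o)² + (∂f/∂d_i · δd_i)²) = √(0.970 + 0.0277) = 0.999 cm
f = 28.3 cm.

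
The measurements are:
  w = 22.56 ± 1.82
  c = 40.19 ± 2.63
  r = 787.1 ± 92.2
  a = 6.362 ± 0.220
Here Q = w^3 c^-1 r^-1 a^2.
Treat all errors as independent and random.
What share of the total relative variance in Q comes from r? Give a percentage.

16.9%

(δQ/Q)² = (3·δw/w)² + (-1·δc/c)² + (-1·δr/r)² + (2·δa/a)²
  w term: (3×0.0807)² = 0.0586
  c term: (-1×0.0654)² = 0.00428
  r term: (-1×0.117)² = 0.0137
  a term: (2×0.0346)² = 0.00478
Total = 0.0814. Share from r = 0.0137/0.0814 = 0.169.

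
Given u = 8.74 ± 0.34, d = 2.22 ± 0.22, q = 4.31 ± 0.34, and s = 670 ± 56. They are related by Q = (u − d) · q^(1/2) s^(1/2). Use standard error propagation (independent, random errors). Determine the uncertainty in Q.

29.6

Let w = u − d = 6.52. δw = √(δu² + δd²) = √(0.116 + 0.0484) = 0.405, so δw/w = 0.0621.
Q is then a monomial in w, q, s:
δQ/Q = √((δw/w)² + (½·δq/q)² + (½·δs/s)²) = √(0.00386 + 0.00156 + 0.00175) = 0.0846
Q = 350, so δQ = 0.0846 × 350 = 29.6.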